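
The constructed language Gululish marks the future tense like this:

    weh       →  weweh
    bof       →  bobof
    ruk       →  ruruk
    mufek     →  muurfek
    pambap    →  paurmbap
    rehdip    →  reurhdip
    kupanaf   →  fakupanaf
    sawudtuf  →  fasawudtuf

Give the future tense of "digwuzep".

"digwuzep" has 3 vowels. The stems with 3 vowels (kupanaf → fakupanaf, sawudtuf → fasawudtuf) add the prefix fa-.
The other patterns: stems with 1 vowel repeat the first consonant+vowel as a prefix; stems with 2 vowels insert -ur- after the first vowel.
So digwuzep → fadigwuzep.

fadigwuzep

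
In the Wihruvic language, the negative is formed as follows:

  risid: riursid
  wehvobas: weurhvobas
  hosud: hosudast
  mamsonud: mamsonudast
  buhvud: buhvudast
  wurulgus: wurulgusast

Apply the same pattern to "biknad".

biurknad

"biknad" has last vowel 'a'. The one such stem in the data (wehvobas → weurhvobas) inserts -ur- after the first vowel (as does risid), so the same rule applies.
The other pattern: stems whose last vowel is 'u' add -ast.
So biknad → biurknad.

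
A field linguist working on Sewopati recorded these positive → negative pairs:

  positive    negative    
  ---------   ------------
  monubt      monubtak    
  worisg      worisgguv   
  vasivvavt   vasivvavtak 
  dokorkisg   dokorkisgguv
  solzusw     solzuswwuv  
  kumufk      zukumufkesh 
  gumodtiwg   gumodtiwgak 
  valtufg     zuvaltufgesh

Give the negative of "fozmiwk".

fozmiwkak

dokorkisg and valtufg both end in -g yet inflect differently (dokorkisgguv, zuvaltufgesh), so the final letter is not what conditions the rule; the second-to-last letter is.
"fozmiwk" has second-to-last letter 'w'. The one such stem in the data (gumodtiwg → gumodtiwgak) adds -ak, so the same rule applies.
The other patterns: stems whose second-to-last letter is 's' double the final consonant and add -uv; stems whose second-to-last letter is 'f' add zu- … -esh around the stem.
So fozmiwk → fozmiwkak.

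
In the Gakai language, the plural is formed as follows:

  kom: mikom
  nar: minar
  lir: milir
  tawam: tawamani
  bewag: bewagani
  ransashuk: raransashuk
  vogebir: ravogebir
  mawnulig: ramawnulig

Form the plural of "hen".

"hen" has 1 vowel. The stems with 1 vowel (kom → mikom, nar → minar, lir → milir) add the prefix mi-.
So hen → mihen.

mihen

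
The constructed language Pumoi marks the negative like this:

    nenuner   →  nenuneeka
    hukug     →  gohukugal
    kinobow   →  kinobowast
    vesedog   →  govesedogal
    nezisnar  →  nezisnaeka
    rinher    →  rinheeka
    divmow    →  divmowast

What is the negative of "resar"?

divmow and vesedog both have last vowel 'o' yet inflect differently (divmowast, govesedogal), so the last vowel is not what conditions the rule; the final letter is.
"resar" ends in -r. The stems ending in -r (rinher → rinheeka, nezisnar → nezisnaeka, nenuner → nenuneeka) drop the final letter and add -eka.
So resar → resaeka.

resaeka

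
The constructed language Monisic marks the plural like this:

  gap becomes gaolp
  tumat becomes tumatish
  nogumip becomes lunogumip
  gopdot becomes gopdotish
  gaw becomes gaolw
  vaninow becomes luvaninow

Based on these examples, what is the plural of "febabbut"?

lufebabbut

gap and nogumip both end in -p yet inflect differently (gaolp, lunogumip), so the final letter is not what conditions the rule; the number of vowels is.
"febabbut" has 3 vowels. The stems with 3 vowels (nogumip → lunogumip, vaninow → luvaninow) add the prefix lu-.
So febabbut → lufebabbut.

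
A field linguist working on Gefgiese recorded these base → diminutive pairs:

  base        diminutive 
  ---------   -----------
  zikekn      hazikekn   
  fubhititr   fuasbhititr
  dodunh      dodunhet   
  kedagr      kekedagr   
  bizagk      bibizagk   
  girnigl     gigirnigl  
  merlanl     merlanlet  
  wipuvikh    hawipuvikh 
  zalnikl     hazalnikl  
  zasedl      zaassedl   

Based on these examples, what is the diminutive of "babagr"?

zalnikl and girnigl both end in -l yet inflect differently (hazalnikl, gigirnigl), so the final letter is not what conditions the rule; the second-to-last letter is.
"babagr" has second-to-last letter 'g'. The stems whose second-to-last letter is 'g' (kedagr → kekedagr, girnigl → gigirnigl, bizagk → bibizagk) repeat the first consonant+vowel as a prefix.
The other patterns: stems whose second-to-last letter is 'k' add the prefix ha-; stems whose second-to-last letter is 'n' add -et; stems whose second-to-last letter is 'd' or 't' insert -as- after the first vowel.
So babagr → bababagr.

bababagr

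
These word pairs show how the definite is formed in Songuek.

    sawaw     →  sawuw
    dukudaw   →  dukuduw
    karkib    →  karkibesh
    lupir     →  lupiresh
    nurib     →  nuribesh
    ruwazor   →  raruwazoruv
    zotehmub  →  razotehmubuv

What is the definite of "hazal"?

"hazal" has last vowel 'a'. The stems whose last vowel is 'a' (sawaw → sawuw, dukudaw → dukuduw) change the last vowel to 'u'.
The other patterns: stems whose last vowel is 'i' add -esh; stems whose last vowel is 'o' or 'u' add ra- … -uv around the stem.
So hazal → hazul.

hazul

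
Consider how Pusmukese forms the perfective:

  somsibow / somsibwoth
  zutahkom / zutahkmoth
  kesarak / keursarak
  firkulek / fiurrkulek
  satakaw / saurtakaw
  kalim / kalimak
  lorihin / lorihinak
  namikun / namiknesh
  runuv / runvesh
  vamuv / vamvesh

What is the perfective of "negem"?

neurgem

somsibow and satakaw both end in -w yet inflect differently (somsibwoth, saurtakaw), so the final letter is not what conditions the rule; the last vowel is.
"negem" has last vowel 'e'. The one such stem in the data (firkulek → fiurrkulek) inserts -ur- after the first vowel (as do kesarak, satakaw), so the same rule applies.
The other patterns: stems whose last vowel is 'o' delete the last vowel and add -oth; stems whose last vowel is 'i' add -ak; stems whose last vowel is 'u' delete the last vowel and add -esh.
So negem → neurgem.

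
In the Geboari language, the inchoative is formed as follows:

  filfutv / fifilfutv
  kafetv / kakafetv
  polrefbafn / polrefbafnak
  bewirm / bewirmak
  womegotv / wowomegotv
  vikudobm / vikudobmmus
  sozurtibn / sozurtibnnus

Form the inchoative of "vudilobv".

vudilobvvus

vikudobm and bewirm both end in -m yet inflect differently (vikudobmmus, bewirmak), so the final letter is not what conditions the rule; the second-to-last letter is.
"vudilobv" has second-to-last letter 'b'. The stems whose second-to-last letter is 'b' (vikudobm → vikudobmmus, sozurtibn → sozurtibnnus) double the final consonant and add -us.
The other patterns: stems whose second-to-last letter is 't' repeat the first consonant+vowel as a prefix; stems whose second-to-last letter is 'f' or 'r' add -ak.
So vudilobv → vudilobvvus.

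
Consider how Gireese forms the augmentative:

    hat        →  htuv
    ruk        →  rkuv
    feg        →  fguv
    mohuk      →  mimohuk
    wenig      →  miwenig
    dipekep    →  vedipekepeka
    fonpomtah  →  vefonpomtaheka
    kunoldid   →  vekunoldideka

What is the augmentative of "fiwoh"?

"fiwoh" has 2 vowels. The stems with 2 vowels (mohuk → mimohuk, wenig → miwenig) add the prefix mi-.
The other patterns: stems with 1 vowel delete the last vowel and add -uv; stems with 3 vowels add ve- … -eka around the stem.
So fiwoh → mifiwoh.

mifiwoh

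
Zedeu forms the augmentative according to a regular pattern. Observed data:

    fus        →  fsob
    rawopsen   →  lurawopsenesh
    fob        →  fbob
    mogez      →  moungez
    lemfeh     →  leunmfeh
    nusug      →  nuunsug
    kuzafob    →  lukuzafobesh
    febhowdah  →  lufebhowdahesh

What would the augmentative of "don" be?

fob and kuzafob both end in -b yet inflect differently (fbob, lukuzafobesh), so the final letter is not what conditions the rule; the number of vowels is.
"don" has 1 vowel. The stems with 1 vowel (fus → fsob, fob → fbob) delete the last vowel and add -ob.
The other patterns: stems with 2 vowels insert -un- after the first vowel; stems with 3 vowels add lu- … -esh around the stem.
So don → dnob.

dnob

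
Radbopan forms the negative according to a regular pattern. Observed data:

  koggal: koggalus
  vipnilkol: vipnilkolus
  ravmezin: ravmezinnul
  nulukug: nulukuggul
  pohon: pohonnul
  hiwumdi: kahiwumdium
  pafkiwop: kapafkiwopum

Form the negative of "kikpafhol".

vipnilkol and pohon both have last vowel 'o' yet inflect differently (vipnilkolus, pohonnul), so the last vowel is not what conditions the rule; the final letter is.
"kikpafhol" ends in -l. The stems ending in -l (koggal → koggalus, vipnilkol → vipnilkolus) add -us.
The other patterns: stems ending in -g or -n double the final consonant and add -ul; stems ending in -i or -p add ka- … -um around the stem.
So kikpafhol → kikpafholus.

kikpafholus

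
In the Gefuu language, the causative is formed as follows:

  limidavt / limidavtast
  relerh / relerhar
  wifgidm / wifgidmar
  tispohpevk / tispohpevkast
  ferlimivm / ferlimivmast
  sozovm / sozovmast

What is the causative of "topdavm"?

topdavmast

"topdavm" has second-to-last letter 'v'. The stems whose second-to-last letter is 'v' (tispohpevk → tispohpevkast, ferlimivm → ferlimivmast, limidavt → limidavtast) add -ast.
So topdavm → topdavmast.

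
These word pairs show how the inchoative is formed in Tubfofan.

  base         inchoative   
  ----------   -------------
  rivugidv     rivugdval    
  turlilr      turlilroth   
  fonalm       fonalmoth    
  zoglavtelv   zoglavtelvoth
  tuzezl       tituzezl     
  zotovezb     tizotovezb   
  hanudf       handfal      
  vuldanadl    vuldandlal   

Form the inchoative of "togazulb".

rivugidv and zoglavtelv both end in -v yet inflect differently (rivugdval, zoglavtelvoth), so the final letter is not what conditions the rule; the second-to-last letter is.
"togazulb" has second-to-last letter 'l'. The stems whose second-to-last letter is 'l' (zoglavtelv → zoglavtelvoth, fonalm → fonalmoth, turlilr → turlilroth) add -oth.
The other patterns: stems whose second-to-last letter is 'd' delete the last vowel and add -al; stems whose second-to-last letter is 'z' add the prefix ti-.
So togazulb → togazulboth.

togazulboth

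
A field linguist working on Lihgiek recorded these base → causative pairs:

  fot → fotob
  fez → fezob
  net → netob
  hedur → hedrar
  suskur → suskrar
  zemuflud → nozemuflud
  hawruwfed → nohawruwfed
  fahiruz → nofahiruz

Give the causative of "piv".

fez and fahiruz both end in -z yet inflect differently (fezob, nofahiruz), so the final letter is not what conditions the rule; the number of vowels is.
"piv" has 1 vowel. The stems with 1 vowel (fot → fotob, fez → fezob, net → netob) add -ob.
The other patterns: stems with 2 vowels delete the last vowel and add -ar; stems with 3 vowels add the prefix no-.
So piv → pivob.

pivob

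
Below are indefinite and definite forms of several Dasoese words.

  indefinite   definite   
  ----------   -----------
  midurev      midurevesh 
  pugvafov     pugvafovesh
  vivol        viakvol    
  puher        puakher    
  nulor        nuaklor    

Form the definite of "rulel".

"rulel" ends in -l. The one such stem in the data (vivol → viakvol) inserts -ak- after the first vowel (as do puher, nulor), so the same rule applies.
So rulel → ruaklel.

ruaklel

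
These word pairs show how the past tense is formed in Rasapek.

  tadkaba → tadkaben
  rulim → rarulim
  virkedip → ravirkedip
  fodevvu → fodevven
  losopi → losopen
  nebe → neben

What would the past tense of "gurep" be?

losopi and virkedip both have last vowel 'i' yet inflect differently (losopen, ravirkedip), so the last vowel is not what conditions the rule; whether the stem ends in a vowel or a consonant is.
"gurep" ends in a consonant. The stems ending in a consonant (virkedip → ravirkedip, rulim → rarulim) add the prefix ra-.
The other pattern: stems ending in a vowel drop the final letter and add -en.
So gurep → ragurep.

ragurep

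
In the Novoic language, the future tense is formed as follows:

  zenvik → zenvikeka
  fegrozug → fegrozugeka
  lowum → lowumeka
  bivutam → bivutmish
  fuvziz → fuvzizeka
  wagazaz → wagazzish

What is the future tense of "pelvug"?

pelvugeka

bivutam and lowum both end in -m yet inflect differently (bivutmish, lowumeka), so the final letter is not what conditions the rule; the last vowel is.
"pelvug" has last vowel 'u'. The stems whose last vowel is 'u' (fegrozug → fegrozugeka, lowum → lowumeka) add -eka.
The other pattern: stems whose last vowel is 'a' delete the last vowel and add -ish.
So pelvug → pelvugeka.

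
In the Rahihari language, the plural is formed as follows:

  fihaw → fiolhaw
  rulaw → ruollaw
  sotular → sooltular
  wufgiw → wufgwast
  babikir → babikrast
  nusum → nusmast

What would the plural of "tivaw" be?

tiolvaw

"tivaw" has last vowel 'a'. The stems whose last vowel is 'a' (fihaw → fiolhaw, rulaw → ruollaw, sotular → sooltular) insert -ol- after the first vowel.
The other pattern: stems whose last vowel is 'i' or 'u' delete the last vowel and add -ast.
So tivaw → tiolvaw.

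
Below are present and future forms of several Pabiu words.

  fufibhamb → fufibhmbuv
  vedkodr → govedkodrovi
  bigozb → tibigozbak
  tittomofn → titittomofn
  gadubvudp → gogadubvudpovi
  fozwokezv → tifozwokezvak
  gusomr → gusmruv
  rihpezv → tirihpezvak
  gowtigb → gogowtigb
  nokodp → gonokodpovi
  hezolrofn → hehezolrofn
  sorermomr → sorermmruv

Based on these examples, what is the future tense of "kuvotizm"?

gusomr and vedkodr both end in -r yet inflect differently (gusmruv, govedkodrovi), so the final letter is not what conditions the rule; the second-to-last letter is.
"kuvotizm" has second-to-last letter 'z'. The stems whose second-to-last letter is 'z' (bigozb → tibigozbak, rihpezv → tirihpezvak, fozwokezv → tifozwokezvak) add ti- … -ak around the stem.
The other patterns: stems whose second-to-last letter is 'm' delete the last vowel and add -uv; stems whose second-to-last letter is 'd' add go- … -ovi around the stem; stems whose second-to-last letter is 'f' or 'g' repeat the first consonant+vowel as a prefix.
So kuvotizm → tikuvotizmak.

tikuvotizmak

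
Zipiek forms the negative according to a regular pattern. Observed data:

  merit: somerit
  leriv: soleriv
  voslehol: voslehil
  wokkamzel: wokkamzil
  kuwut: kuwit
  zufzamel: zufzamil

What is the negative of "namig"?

sonamig

"namig" has last vowel 'i'. The stems whose last vowel is 'i' (merit → somerit, leriv → soleriv) add the prefix so-.
So namig → sonamig.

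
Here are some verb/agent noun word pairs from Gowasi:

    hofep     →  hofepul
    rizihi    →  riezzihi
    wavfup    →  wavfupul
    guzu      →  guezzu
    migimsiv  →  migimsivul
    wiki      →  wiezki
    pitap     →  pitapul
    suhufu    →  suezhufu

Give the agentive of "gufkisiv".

gufkisivul

migimsiv and rizihi both have last vowel 'i' yet inflect differently (migimsivul, riezzihi), so the last vowel is not what conditions the rule; whether the stem ends in a vowel or a consonant is.
"gufkisiv" ends in a consonant. The stems ending in a consonant (hofep → hofepul, pitap → pitapul, wavfup → wavfupul) add -ul.
So gufkisiv → gufkisivul.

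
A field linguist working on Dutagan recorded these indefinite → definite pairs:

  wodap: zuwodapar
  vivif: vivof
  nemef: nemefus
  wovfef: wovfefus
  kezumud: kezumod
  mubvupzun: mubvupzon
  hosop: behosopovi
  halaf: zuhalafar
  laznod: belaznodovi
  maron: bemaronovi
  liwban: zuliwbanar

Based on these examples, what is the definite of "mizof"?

bemizofovi

"mizof" has last vowel 'o'. The stems whose last vowel is 'o' (maron → bemaronovi, laznod → belaznodovi, hosop → behosopovi) add be- … -ovi around the stem.
So mizof → bemizofovi.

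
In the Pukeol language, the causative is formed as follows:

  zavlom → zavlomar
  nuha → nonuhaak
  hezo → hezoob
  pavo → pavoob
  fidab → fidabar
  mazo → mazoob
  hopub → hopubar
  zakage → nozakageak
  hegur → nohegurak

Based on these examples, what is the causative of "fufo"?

"fufo" ends in -o. The stems ending in -o (pavo → pavoob, mazo → mazoob, hezo → hezoob) add -ob.
So fufo → fufoob.

fufoob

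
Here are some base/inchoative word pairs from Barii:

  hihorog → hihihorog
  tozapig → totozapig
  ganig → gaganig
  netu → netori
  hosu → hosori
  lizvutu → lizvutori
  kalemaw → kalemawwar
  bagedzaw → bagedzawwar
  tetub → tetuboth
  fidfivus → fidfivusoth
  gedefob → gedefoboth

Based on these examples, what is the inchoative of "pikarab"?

netu and tetub both have last vowel 'u' yet inflect differently (netori, tetuboth), so the last vowel is not what conditions the rule; the final letter is.
"pikarab" ends in -b. The stems ending in -b (tetub → tetuboth, gedefob → gedefoboth) add -oth.
So pikarab → pikaraboth.

pikaraboth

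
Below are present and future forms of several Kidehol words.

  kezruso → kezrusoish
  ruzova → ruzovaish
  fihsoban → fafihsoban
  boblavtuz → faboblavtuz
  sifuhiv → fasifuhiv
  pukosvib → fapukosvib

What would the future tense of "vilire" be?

ruzova and fihsoban both have last vowel 'a' yet inflect differently (ruzovaish, fafihsoban), so the last vowel is not what conditions the rule; whether the stem ends in a vowel or a consonant is.
"vilire" ends in a vowel. The stems ending in a vowel (kezruso → kezrusoish, ruzova → ruzovaish) add -ish.
The other pattern: stems ending in a consonant add the prefix fa-.
So vilire → vilireish.

vilireish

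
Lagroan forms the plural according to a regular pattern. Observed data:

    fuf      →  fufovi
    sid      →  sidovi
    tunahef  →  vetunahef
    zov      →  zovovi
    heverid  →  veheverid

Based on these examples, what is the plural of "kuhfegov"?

fuf and tunahef both end in -f yet inflect differently (fufovi, vetunahef), so the final letter is not what conditions the rule; the number of vowels is.
"kuhfegov" has 3 vowels. The stems with 3 vowels (tunahef → vetunahef, heverid → veheverid) add the prefix ve-.
The other pattern: stems with 1 vowel add -ovi.
So kuhfegov → vekuhfegov.

vekuhfegov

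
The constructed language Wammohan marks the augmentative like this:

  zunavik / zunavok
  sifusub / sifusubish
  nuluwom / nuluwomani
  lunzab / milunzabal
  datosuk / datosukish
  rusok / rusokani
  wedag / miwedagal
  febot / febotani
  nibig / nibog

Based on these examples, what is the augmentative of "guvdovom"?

guvdovomani

"guvdovom" has last vowel 'o'. The stems whose last vowel is 'o' (febot → febotani, rusok → rusokani, nuluwom → nuluwomani) add -ani.
The other patterns: stems whose last vowel is 'a' add mi- … -al around the stem; stems whose last vowel is 'i' change the last vowel to 'o'; stems whose last vowel is 'u' add -ish.
So guvdovom → guvdovomani.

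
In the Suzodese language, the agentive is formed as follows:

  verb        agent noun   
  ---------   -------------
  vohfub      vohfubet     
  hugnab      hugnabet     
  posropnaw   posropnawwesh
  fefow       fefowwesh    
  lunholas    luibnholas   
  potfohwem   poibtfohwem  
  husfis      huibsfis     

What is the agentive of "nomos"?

"nomos" ends in -s. The stems ending in -s (lunholas → luibnholas, husfis → huibsfis) insert -ib- after the first vowel.
The other patterns: stems ending in -b add -et; stems ending in -w double the final consonant and add -esh.
So nomos → noibmos.

noibmos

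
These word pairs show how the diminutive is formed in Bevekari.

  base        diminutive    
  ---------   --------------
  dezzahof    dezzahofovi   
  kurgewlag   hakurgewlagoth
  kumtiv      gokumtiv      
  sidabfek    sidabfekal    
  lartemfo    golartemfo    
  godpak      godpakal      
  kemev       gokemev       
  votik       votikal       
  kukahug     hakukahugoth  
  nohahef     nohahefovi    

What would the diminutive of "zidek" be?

nohahef and sidabfek both have last vowel 'e' yet inflect differently (nohahefovi, sidabfekal), so the last vowel is not what conditions the rule; the final letter is.
"zidek" ends in -k. The stems ending in -k (sidabfek → sidabfekal, godpak → godpakal, votik → votikal) add -al.
So zidek → zidekal.

zidekal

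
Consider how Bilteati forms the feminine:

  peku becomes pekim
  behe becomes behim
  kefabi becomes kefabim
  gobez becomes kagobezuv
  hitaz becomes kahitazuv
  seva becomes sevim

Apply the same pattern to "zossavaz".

kazossavazuv

"zossavaz" ends in a consonant. The stems ending in a consonant (hitaz → kahitazuv, gobez → kagobezuv) add ka- … -uv around the stem.
So zossavaz → kazossavazuv.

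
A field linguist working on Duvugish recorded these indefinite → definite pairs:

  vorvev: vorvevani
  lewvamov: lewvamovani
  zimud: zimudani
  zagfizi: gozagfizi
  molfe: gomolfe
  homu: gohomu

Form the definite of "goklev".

goklevani

vorvev and molfe both have last vowel 'e' yet inflect differently (vorvevani, gomolfe), so the last vowel is not what conditions the rule; whether the stem ends in a vowel or a consonant is.
"goklev" ends in a consonant. The stems ending in a consonant (vorvev → vorvevani, lewvamov → lewvamovani, zimud → zimudani) add -ani.
So goklev → goklevani.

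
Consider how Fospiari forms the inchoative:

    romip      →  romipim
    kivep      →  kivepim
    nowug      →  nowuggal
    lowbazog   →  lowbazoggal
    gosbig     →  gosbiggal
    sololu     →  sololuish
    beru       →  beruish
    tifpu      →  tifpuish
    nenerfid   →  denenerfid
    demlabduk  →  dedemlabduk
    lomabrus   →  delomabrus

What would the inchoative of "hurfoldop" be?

romip and gosbig both have last vowel 'i' yet inflect differently (romipim, gosbiggal), so the last vowel is not what conditions the rule; the final letter is.
"hurfoldop" ends in -p. The stems ending in -p (romip → romipim, kivep → kivepim) add -im.
So hurfoldop → hurfoldopim.

hurfoldopim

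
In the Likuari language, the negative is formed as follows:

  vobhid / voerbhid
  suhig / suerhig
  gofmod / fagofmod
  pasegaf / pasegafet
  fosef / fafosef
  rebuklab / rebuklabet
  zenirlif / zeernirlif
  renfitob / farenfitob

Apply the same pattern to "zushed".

"zushed" has last vowel 'e'. The one such stem in the data (fosef → fafosef) adds the prefix fa-, so the same rule applies.
The other patterns: stems whose last vowel is 'a' add -et; stems whose last vowel is 'i' insert -er- after the first vowel.
So zushed → fazushed.

fazushed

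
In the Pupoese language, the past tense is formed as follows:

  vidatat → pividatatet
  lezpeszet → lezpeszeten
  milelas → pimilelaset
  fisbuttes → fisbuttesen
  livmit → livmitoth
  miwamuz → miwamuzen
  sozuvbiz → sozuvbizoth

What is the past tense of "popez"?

livmit and lezpeszet both end in -t yet inflect differently (livmitoth, lezpeszeten), so the final letter is not what conditions the rule; the last vowel is.
"popez" has last vowel 'e'. The stems whose last vowel is 'e' (lezpeszet → lezpeszeten, fisbuttes → fisbuttesen) add -en.
So popez → popezen.

popezen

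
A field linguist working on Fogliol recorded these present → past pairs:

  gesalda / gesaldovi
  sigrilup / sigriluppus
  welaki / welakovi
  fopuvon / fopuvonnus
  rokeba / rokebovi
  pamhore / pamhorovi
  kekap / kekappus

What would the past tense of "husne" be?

kekap and gesalda both have last vowel 'a' yet inflect differently (kekappus, gesaldovi), so the last vowel is not what conditions the rule; whether the stem ends in a vowel or a consonant is.
"husne" ends in a vowel. The stems ending in a vowel (welaki → welakovi, pamhore → pamhorovi, gesalda → gesaldovi) drop the final letter and add -ovi.
So husne → husnovi.

husnovi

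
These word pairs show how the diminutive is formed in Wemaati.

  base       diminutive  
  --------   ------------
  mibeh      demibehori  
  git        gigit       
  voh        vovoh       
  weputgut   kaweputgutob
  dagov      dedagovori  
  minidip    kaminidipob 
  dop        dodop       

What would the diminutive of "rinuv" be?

derinuvori

voh and mibeh both end in -h yet inflect differently (vovoh, demibehori), so the final letter is not what conditions the rule; the number of vowels is.
"rinuv" has 2 vowels. The stems with 2 vowels (dagov → dedagovori, mibeh → demibehori) add de- … -ori around the stem.
The other patterns: stems with 1 vowel repeat the first consonant+vowel as a prefix; stems with 3 vowels add ka- … -ob around the stem.
So rinuv → derinuvori.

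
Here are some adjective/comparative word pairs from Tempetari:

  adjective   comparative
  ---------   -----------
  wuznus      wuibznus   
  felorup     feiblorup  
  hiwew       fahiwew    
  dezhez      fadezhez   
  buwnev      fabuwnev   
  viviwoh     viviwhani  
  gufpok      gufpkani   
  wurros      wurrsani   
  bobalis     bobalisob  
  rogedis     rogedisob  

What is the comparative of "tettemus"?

teibttemus

wuznus and wurros both end in -s yet inflect differently (wuibznus, wurrsani), so the final letter is not what conditions the rule; the last vowel is.
"tettemus" has last vowel 'u'. The stems whose last vowel is 'u' (wuznus → wuibznus, felorup → feiblorup) insert -ib- after the first vowel.
The other patterns: stems whose last vowel is 'e' add the prefix fa-; stems whose last vowel is 'o' delete the last vowel and add -ani; stems whose last vowel is 'i' add -ob.
So tettemus → teibttemus.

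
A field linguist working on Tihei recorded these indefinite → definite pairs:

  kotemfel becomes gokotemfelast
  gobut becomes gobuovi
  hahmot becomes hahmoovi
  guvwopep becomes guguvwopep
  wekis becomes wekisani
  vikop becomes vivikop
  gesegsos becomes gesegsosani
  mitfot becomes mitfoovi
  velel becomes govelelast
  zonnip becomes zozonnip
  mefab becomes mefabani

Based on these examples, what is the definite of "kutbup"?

vikop and mitfot both have last vowel 'o' yet inflect differently (vivikop, mitfoovi), so the last vowel is not what conditions the rule; the final letter is.
"kutbup" ends in -p. The stems ending in -p (guvwopep → guguvwopep, zonnip → zozonnip, vikop → vivikop) repeat the first consonant+vowel as a prefix.
The other patterns: stems ending in -t drop the final letter and add -ovi; stems ending in -l add go- … -ast around the stem; stems ending in -b or -s add -ani.
So kutbup → kukutbup.

kukutbup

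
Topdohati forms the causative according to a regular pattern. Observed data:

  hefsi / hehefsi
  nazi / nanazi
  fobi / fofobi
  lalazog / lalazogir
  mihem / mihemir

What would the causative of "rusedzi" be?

hefsi and mihem both have 2 vowels yet inflect differently (hehefsi, mihemir), so the number of vowels is not what conditions the rule; the final letter is.
"rusedzi" ends in -i. The stems ending in -i (hefsi → hehefsi, nazi → nanazi, fobi → fofobi) repeat the first consonant+vowel as a prefix.
The other pattern: stems ending in -g or -m add -ir.
So rusedzi → rurusedzi.

rurusedzi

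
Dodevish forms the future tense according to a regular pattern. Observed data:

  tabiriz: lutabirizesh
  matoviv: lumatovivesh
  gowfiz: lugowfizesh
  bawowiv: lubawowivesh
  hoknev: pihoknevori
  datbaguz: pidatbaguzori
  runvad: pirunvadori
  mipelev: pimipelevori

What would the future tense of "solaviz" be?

lusolavizesh

"solaviz" has last vowel 'i'. The stems whose last vowel is 'i' (tabiriz → lutabirizesh, matoviv → lumatovivesh, gowfiz → lugowfizesh) add lu- … -esh around the stem.
So solaviz → lusolavizesh.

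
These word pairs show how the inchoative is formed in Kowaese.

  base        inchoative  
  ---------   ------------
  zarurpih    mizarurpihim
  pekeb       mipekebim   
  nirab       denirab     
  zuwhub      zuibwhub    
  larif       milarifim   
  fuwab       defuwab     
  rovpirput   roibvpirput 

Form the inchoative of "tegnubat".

detegnubat

fuwab and zuwhub both end in -b yet inflect differently (defuwab, zuibwhub), so the final letter is not what conditions the rule; the last vowel is.
"tegnubat" has last vowel 'a'. The stems whose last vowel is 'a' (fuwab → defuwab, nirab → denirab) add the prefix de-.
The other patterns: stems whose last vowel is 'u' insert -ib- after the first vowel; stems whose last vowel is 'e' or 'i' add mi- … -im around the stem.
So tegnubat → detegnubat.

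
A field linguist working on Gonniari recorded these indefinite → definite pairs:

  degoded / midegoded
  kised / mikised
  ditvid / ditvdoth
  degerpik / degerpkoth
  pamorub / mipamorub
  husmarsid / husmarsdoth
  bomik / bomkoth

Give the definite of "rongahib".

rongahboth

"rongahib" has last vowel 'i'. The stems whose last vowel is 'i' (husmarsid → husmarsdoth, bomik → bomkoth, ditvid → ditvdoth) delete the last vowel and add -oth.
So rongahib → rongahboth.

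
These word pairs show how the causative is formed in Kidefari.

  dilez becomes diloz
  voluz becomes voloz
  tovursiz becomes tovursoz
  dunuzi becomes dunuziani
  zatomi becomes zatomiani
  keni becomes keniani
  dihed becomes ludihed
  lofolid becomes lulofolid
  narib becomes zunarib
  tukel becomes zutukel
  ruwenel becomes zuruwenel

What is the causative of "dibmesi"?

"dibmesi" ends in -i. The stems ending in -i (dunuzi → dunuziani, zatomi → zatomiani, keni → keniani) add -ani.
The other patterns: stems ending in -z change the last vowel to 'o'; stems ending in -d add the prefix lu-; stems ending in -b or -l add the prefix zu-.
So dibmesi → dibmesiani.

dibmesiani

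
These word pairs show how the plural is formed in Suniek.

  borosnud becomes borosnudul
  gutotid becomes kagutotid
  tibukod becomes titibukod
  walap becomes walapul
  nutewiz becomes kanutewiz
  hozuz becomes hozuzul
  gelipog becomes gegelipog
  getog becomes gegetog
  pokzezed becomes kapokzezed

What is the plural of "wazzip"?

"wazzip" has last vowel 'i'. The stems whose last vowel is 'i' (gutotid → kagutotid, nutewiz → kanutewiz) add the prefix ka-.
So wazzip → kawazzip.

kawazzip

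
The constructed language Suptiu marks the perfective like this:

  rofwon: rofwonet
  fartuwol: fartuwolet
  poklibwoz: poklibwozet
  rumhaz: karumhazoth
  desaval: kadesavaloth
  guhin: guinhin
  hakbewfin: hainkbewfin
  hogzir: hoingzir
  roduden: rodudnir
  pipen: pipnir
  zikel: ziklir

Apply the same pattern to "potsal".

kapotsaloth

poklibwoz and rumhaz both end in -z yet inflect differently (poklibwozet, karumhazoth), so the final letter is not what conditions the rule; the last vowel is.
"potsal" has last vowel 'a'. The stems whose last vowel is 'a' (rumhaz → karumhazoth, desaval → kadesavaloth) add ka- … -oth around the stem.
The other patterns: stems whose last vowel is 'o' add -et; stems whose last vowel is 'i' insert -in- after the first vowel; stems whose last vowel is 'e' delete the last vowel and add -ir.
So potsal → kapotsaloth.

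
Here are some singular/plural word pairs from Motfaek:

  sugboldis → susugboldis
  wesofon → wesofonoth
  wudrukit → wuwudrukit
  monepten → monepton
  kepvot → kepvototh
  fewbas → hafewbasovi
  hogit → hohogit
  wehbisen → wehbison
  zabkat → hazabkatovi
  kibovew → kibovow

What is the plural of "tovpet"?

hogit and kepvot both end in -t yet inflect differently (hohogit, kepvototh), so the final letter is not what conditions the rule; the last vowel is.
"tovpet" has last vowel 'e'. The stems whose last vowel is 'e' (kibovew → kibovow, monepten → monepton, wehbisen → wehbison) change the last vowel to 'o'.
The other patterns: stems whose last vowel is 'i' repeat the first consonant+vowel as a prefix; stems whose last vowel is 'o' add -oth; stems whose last vowel is 'a' add ha- … -ovi around the stem.
So tovpet → tovpot.

tovpot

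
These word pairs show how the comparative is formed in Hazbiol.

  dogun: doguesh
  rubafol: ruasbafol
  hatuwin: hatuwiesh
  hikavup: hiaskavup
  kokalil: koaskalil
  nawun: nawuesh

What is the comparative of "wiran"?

hatuwin and kokalil both have last vowel 'i' yet inflect differently (hatuwiesh, koaskalil), so the last vowel is not what conditions the rule; the final letter is.
"wiran" ends in -n. The stems ending in -n (nawun → nawuesh, dogun → doguesh, hatuwin → hatuwiesh) drop the final letter and add -esh.
The other pattern: stems ending in -l or -p insert -as- after the first vowel.
So wiran → wiraesh.

wiraesh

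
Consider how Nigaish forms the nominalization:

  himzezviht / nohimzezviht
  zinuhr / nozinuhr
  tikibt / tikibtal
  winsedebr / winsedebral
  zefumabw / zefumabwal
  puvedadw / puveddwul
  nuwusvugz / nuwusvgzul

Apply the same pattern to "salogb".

salgbul

himzezviht and tikibt both end in -t yet inflect differently (nohimzezviht, tikibtal), so the final letter is not what conditions the rule; the second-to-last letter is.
"salogb" has second-to-last letter 'g'. The one such stem in the data (nuwusvugz → nuwusvgzul) deletes the last vowel and adds -ul (as does puvedadw), so the same rule applies.
So salogb → salgbul.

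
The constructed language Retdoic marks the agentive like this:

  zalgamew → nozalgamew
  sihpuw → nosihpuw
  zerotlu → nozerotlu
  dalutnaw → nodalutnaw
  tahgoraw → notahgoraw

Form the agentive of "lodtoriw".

Every pair shown (zalgamew → nozalgamew, sihpuw → nosihpuw, zerotlu → nozerotlu, …) follows the same rule: add the prefix no-.
So lodtoriw → nolodtoriw.

nolodtoriw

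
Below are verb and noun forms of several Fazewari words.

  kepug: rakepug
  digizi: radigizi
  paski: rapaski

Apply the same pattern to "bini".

rabini

Every pair shown (kepug → rakepug, digizi → radigizi, paski → rapaski) follows the same rule: add the prefix ra-.
So bini → rabini.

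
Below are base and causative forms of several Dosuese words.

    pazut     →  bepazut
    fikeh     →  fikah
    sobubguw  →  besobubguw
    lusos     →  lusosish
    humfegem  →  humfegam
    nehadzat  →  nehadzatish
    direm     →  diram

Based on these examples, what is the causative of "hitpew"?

hitpaw

pazut and nehadzat both end in -t yet inflect differently (bepazut, nehadzatish), so the final letter is not what conditions the rule; the last vowel is.
"hitpew" has last vowel 'e'. The stems whose last vowel is 'e' (humfegem → humfegam, fikeh → fikah, direm → diram) change the last vowel to 'a'.
The other patterns: stems whose last vowel is 'u' add the prefix be-; stems whose last vowel is 'a' or 'o' add -ish.
So hitpew → hitpaw.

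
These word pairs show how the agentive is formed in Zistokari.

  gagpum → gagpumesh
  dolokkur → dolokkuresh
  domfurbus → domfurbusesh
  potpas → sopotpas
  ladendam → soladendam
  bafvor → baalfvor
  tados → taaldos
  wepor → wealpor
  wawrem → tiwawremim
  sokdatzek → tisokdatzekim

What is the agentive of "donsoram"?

domfurbus and potpas both end in -s yet inflect differently (domfurbusesh, sopotpas), so the final letter is not what conditions the rule; the last vowel is.
"donsoram" has last vowel 'a'. The stems whose last vowel is 'a' (potpas → sopotpas, ladendam → soladendam) add the prefix so-.
So donsoram → sodonsoram.

sodonsoram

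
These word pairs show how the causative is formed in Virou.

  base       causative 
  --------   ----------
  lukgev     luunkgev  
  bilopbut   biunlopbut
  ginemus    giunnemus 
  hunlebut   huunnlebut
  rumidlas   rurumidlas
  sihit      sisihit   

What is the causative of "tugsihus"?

"tugsihus" has last vowel 'u'. The stems whose last vowel is 'u' (bilopbut → biunlopbut, ginemus → giunnemus, hunlebut → huunnlebut) insert -un- after the first vowel.
The other pattern: stems whose last vowel is 'a' or 'i' repeat the first consonant+vowel as a prefix.
So tugsihus → tuungsihus.

tuungsihus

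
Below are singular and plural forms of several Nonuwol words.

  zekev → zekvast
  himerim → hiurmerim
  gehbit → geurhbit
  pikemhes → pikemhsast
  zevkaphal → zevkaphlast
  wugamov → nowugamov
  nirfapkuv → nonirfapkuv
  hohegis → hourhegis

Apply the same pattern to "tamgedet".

tamgedtast

nirfapkuv and zekev both end in -v yet inflect differently (nonirfapkuv, zekvast), so the final letter is not what conditions the rule; the last vowel is.
"tamgedet" has last vowel 'e'. The stems whose last vowel is 'e' (zekev → zekvast, pikemhes → pikemhsast) delete the last vowel and add -ast.
The other patterns: stems whose last vowel is 'o' or 'u' add the prefix no-; stems whose last vowel is 'i' insert -ur- after the first vowel.
So tamgedet → tamgedtast.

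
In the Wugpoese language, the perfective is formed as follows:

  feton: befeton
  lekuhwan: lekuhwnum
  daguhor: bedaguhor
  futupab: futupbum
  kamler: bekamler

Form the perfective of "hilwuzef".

lekuhwan and feton both end in -n yet inflect differently (lekuhwnum, befeton), so the final letter is not what conditions the rule; the last vowel is.
"hilwuzef" has last vowel 'e'. The one such stem in the data (kamler → bekamler) adds the prefix be-, so the same rule applies.
The other pattern: stems whose last vowel is 'a' delete the last vowel and add -um.
So hilwuzef → behilwuzef.

behilwuzef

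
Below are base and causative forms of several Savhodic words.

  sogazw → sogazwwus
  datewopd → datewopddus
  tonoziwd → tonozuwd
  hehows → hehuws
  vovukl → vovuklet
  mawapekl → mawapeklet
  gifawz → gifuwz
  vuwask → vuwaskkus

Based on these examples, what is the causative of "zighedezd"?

"zighedezd" has second-to-last letter 'z'. The one such stem in the data (sogazw → sogazwwus) doubles the final consonant and adds -us (as do vuwask, datewopd), so the same rule applies.
The other patterns: stems whose second-to-last letter is 'w' change the last vowel to 'u'; stems whose second-to-last letter is 'k' add -et.
So zighedezd → zighedezddus.

zighedezddus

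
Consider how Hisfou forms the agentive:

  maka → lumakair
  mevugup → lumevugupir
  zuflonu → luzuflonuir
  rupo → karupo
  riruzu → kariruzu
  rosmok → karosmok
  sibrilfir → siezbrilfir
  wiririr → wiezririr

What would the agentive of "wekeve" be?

zuflonu and riruzu both end in -u yet inflect differently (luzuflonuir, kariruzu), so the final letter is not what conditions the rule; the first letter is.
"wekeve" begins with w-. The one such stem in the data (wiririr → wiezririr) inserts -ez- after the first vowel (as does sibrilfir), so the same rule applies.
The other patterns: stems beginning with m- or z- add lu- … -ir around the stem; stems beginning with r- add the prefix ka-.
So wekeve → weezkeve.

weezkeve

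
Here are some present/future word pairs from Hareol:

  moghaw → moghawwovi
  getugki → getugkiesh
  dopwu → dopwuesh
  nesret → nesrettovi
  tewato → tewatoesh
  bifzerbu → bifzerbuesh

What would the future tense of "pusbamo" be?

dopwu and moghaw both have 2 vowels yet inflect differently (dopwuesh, moghawwovi), so the number of vowels is not what conditions the rule; whether the stem ends in a vowel or a consonant is.
"pusbamo" ends in a vowel. The stems ending in a vowel (getugki → getugkiesh, tewato → tewatoesh, dopwu → dopwuesh) add -esh.
The other pattern: stems ending in a consonant double the final consonant and add -ovi.
So pusbamo → pusbamoesh.

pusbamoesh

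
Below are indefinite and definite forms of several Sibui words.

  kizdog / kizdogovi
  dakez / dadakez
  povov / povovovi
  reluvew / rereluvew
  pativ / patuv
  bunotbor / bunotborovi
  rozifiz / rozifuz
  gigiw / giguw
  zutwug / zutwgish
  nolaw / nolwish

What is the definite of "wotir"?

gigiw and nolaw both end in -w yet inflect differently (giguw, nolwish), so the final letter is not what conditions the rule; the last vowel is.
"wotir" has last vowel 'i'. The stems whose last vowel is 'i' (gigiw → giguw, pativ → patuv, rozifiz → rozifuz) change the last vowel to 'u'.
So wotir → wotur.

wotur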